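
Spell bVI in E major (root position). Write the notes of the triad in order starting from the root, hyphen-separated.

C-E-G

bVI is built on the lowered scale degree 6. In E major degree 6 is C#; lowered it becomes C. Building the major chord from the parallel minor on C: C–E–G.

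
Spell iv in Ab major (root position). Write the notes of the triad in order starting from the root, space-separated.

Db Fb Ab

iv is built on scale degree 4, which is Db in both Ab major and its parallel. In Ab minor the chord on Db is Db–Fb–Ab.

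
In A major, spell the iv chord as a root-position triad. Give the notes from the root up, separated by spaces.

The root, D, is scale degree 4 — the same note in A major and A minor; only the chord quality changes. In A minor the chord on D is D–F–A.

D F A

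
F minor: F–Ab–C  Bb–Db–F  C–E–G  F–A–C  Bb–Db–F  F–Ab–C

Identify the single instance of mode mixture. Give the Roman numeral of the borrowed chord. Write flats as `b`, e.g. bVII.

I

F minor has the diatonic set Fm, Gdim, Ab, Bbm, C, Db, Eb (with V from harmonic minor). F–Ab–C = Fm, Bb–Db–F = Bbm and C–E–G = C all belong to that set. F–A–C doesn't fit — on degree 1 F minor would have Fm (i). F is the degree-1 chord of F major, so it is the borrowed I.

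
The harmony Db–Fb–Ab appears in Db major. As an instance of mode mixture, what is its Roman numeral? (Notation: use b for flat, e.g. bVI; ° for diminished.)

i

Db is scale degree 1 in Db major. The diatonic chord on degree 1 would be Db (I), but Db–Fb–Ab is the minor chord from Db minor. As a borrowed chord it is labeled i.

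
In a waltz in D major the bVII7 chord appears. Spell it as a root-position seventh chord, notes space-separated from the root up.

C E G Bb

The root of bVII7 is the lowered 7th degree: C# becomes C. Building the dominant-seventh chord from the parallel minor on C: C–E–G–Bb.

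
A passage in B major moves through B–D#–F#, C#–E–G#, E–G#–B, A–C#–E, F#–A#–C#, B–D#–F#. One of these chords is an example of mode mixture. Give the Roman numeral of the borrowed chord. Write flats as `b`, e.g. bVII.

The diatonic triads in B major are B, C#m, D#m, E, F#, G#m, A#dim. B–D#–F# = B, C#–E–G# = C#m, E–G#–B = E and F#–A#–C# = F# all belong to that set. A–C#–E is not: scale degree 7 in B major carries A#dim (vii°). In B minor the chord on that degree is A, so here it functions as bVII, borrowed from the parallel minor.

bVII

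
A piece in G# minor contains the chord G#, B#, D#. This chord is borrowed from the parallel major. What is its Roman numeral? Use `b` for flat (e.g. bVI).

I

G# is scale degree 1 in G# minor. Diatonically G# minor has G#m (i) on that degree; G#–B#–D# is instead the major chord native to G# major, so it takes the label I.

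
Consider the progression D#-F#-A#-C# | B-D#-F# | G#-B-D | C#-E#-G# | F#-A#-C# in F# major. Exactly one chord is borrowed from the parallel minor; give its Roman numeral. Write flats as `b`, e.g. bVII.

F# major has the diatonic set F#, G#m, A#m, B, C#, D#m, E#dim. D#–F#–A#–C# = D#m7, B–D#–F# = B, C#–E#–G# = C# and F#–A#–C# = F# are all diatonic. G#–B–D doesn't fit — on degree 2 F# major would have G#m (ii). G#dim is the degree-2 chord of F# minor, so it is the borrowed ii°.

ii°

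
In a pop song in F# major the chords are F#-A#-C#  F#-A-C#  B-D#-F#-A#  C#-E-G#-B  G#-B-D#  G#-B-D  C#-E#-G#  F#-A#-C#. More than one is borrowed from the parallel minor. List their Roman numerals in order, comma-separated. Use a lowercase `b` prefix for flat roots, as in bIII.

i, v7, ii°

The diatonic triads in F# major are F#, G#m, A#m, B, C#, D#m, E#dim. F#–A#–C# = F#, B–D#–F#–A# = Bmaj7, G#–B–D# = G#m and C#–E#–G# = C# are all diatonic. F#–A–C# doesn't fit — on degree 1 F# major would have F# (I). F#m is the degree-1 chord of F# minor, so it is the borrowed i. But C#–E–G#–B is foreign: the diatonic V on degree 5 is C#, whereas C#m7 comes from F# minor. It is labeled v7. But G#–B–D is foreign: the diatonic ii on degree 2 is G#m, whereas G#dim comes from F# minor. It is labeled ii°.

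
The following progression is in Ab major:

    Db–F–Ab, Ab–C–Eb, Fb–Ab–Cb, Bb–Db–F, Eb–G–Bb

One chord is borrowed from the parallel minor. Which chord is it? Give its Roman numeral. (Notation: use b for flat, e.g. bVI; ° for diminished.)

bVI

In Ab major the diatonic chords are Ab, Bbm, Cm, Db, Eb, Fm, Gdim. Of the given chords, Db–F–Ab = Db, Ab–C–Eb = Ab, Bb–Db–F = Bbm and Eb–G–Bb = Eb are diatonic. Fb–Ab–Cb is not: scale degree 6 in Ab major carries Fm (vi). In Ab minor the chord on that degree is Fb, so here it functions as bVI, borrowed from the parallel minor.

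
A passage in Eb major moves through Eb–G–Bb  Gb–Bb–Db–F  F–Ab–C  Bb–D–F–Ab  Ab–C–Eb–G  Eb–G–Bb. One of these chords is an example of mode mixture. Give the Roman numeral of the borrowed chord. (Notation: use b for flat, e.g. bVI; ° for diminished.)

bIIImaj7

In Eb major the diatonic chords are Eb, Fm, Gm, Ab, Bb, Cm, Ddim. Eb–G–Bb = Eb, F–Ab–C = Fm, Bb–D–F–Ab = Bb7 and Ab–C–Eb–G = Abmaj7 all belong to that set. Gb–Bb–Db–F doesn't fit — on degree 3 Eb major would have Gm (iii). Gbmaj7 is the degree-3 chord of Eb minor, so it is the borrowed bIIImaj7.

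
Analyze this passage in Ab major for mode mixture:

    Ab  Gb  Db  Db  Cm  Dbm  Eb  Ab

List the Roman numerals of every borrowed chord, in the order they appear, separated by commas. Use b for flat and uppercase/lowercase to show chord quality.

bVII, iv

Ab major has the diatonic set Ab, Bbm, Cm, Db, Eb, Fm, Gdim. Ab, Db, Cm and Eb are all diatonic. Gb (Gb–Bb–Db) doesn't fit — on degree 7 Ab major would have Gdim (vii°). Gb is the degree-7 chord of Ab minor, so it is the borrowed bVII. Dbm (Db–Fb–Ab) is not: scale degree 4 in Ab major carries Db (IV). In Ab minor the chord on that degree is Dbm, so here it functions as iv, borrowed from the parallel minor.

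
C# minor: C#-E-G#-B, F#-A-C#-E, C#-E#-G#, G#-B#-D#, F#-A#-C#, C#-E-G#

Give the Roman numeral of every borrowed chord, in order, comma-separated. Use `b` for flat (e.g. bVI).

I, IV

The diatonic triads in C# minor (with V from harmonic minor) are C#m, D#dim, E, F#m, G#, A, B. Of the given chords, C#–E–G#–B = C#m7, F#–A–C#–E = F#m7, G#–B#–D# = G# and C#–E–G# = C#m are diatonic. But C#–E#–G# is foreign: the diatonic i on degree 1 is C#m, whereas C# comes from C# major. It is labeled I. F#–A#–C# doesn't fit — on degree 4 C# minor would have F#m (iv). F# is the degree-4 chord of C# major, so it is the borrowed IV.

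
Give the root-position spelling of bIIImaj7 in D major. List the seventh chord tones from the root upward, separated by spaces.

F A C E

The root of bIIImaj7 is the lowered 3rd degree: F# becomes F. In D minor the chord on F is F–A–C–E.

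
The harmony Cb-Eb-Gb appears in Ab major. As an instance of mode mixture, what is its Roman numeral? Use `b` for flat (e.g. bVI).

The root Cb is the lowered 3rd scale degree — diatonically Ab major has C there. Diatonically Ab major has Cm (iii) on that degree; Cb–Eb–Gb is instead the major chord native to Ab minor, so it takes the label bIII.

bIII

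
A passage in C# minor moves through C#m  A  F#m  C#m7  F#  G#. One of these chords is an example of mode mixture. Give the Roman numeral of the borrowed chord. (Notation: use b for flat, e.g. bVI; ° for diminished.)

IV

In C# minor (with V from harmonic minor) the diatonic chords are C#m, D#dim, E, F#m, G#, A, B. C#m, A, F#m, C#m7 and G# all belong to that set. F# (F#–A#–C#) doesn't fit — on degree 4 C# minor would have F#m (iv). F# is the degree-4 chord of C# major, so it is the borrowed IV.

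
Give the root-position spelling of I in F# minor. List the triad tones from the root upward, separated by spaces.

The root, F#, is scale degree 1 — the same note in F# minor and F# major; only the chord quality changes. Building the major chord from the parallel major on F#: F#–A#–C#.

F# A# C#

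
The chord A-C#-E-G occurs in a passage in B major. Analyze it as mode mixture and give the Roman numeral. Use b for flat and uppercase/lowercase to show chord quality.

In B major scale degree 7 is A#; A is its lowered form, from B minor. Diatonically B major has A#dim (vii°) on that degree; A–C#–E–G is instead the dominant-seventh chord native to B minor, so it takes the label bVII7.

bVII7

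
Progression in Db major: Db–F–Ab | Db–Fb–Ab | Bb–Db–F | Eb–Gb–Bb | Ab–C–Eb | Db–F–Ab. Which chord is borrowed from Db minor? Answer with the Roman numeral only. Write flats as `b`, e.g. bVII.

Db major has the diatonic set Db, Ebm, Fm, Gb, Ab, Bbm, Cdim. Db–F–Ab = Db, Bb–Db–F = Bbm, Eb–Gb–Bb = Ebm and Ab–C–Eb = Ab all belong to that set. But Db–Fb–Ab is foreign: the diatonic I on degree 1 is Db, whereas Dbm comes from Db minor. It is labeled i.

i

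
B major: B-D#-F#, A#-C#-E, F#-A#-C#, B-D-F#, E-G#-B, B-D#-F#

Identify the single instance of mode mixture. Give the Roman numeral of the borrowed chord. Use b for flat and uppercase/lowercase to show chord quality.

i

The diatonic triads in B major are B, C#m, D#m, E, F#, G#m, A#dim. B–D#–F# = B, A#–C#–E = A#dim, F#–A#–C# = F# and E–G#–B = E are all diatonic. B–D–F# doesn't fit — on degree 1 B major would have B (I). Bm is the degree-1 chord of B minor, so it is the borrowed i.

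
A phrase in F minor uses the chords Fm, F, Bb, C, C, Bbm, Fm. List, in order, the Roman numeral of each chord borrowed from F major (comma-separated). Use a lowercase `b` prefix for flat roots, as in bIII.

The diatonic triads in F minor (with V from harmonic minor) are Fm, Gdim, Ab, Bbm, C, Db, Eb. Fm, C and Bbm are all diatonic. But F (F–A–C) is foreign: the diatonic i on degree 1 is Fm, whereas F comes from F major. It is labeled I. But Bb (Bb–D–F) is foreign: the diatonic iv on degree 4 is Bbm, whereas Bb comes from F major. It is labeled IV.

I, IV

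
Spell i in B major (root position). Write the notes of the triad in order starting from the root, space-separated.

B D F#

The root, B, is scale degree 1 — the same note in B major and B minor; only the chord quality changes. Building the minor chord from the parallel minor on B: B–D–F#.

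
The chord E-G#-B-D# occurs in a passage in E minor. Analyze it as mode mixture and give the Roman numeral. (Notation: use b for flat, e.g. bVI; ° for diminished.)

E is scale degree 1 in E minor. E–G#–B–D# is a major-seventh chord — the form found in E major, not the diatonic i (Em). Borrowed into E minor it is written Imaj7.

Imaj7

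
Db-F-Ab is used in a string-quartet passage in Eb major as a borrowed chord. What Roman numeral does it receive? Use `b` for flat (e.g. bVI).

bVII

Db is the lowered form of scale degree 7 in Eb major (the diatonic degree 7 is D). Db–F–Ab is a major chord — the form found in Eb minor, not the diatonic vii° (Ddim). Borrowed into Eb major it is written bVII.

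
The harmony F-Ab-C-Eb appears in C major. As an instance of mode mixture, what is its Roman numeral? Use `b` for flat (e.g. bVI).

iv7

F is scale degree 4 in C major. F–Ab–C–Eb is a minor-seventh chord — the form found in C minor, not the diatonic IV (F). Borrowed into C major it is written iv7.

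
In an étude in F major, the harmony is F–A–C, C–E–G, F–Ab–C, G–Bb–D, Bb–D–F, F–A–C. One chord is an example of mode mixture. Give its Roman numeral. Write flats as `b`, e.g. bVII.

In F major the diatonic chords are F, Gm, Am, Bb, C, Dm, Edim. F–A–C = F, C–E–G = C, G–Bb–D = Gm and Bb–D–F = Bb are all diatonic. But F–Ab–C is foreign: the diatonic I on degree 1 is F, whereas Fm comes from F minor. It is labeled i.

i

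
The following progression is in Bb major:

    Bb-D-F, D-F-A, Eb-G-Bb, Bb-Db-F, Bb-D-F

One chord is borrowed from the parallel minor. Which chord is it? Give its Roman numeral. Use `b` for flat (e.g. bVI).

Bb major has the diatonic set Bb, Cm, Dm, Eb, F, Gm, Adim. Bb–D–F = Bb, D–F–A = Dm and Eb–G–Bb = Eb are all diatonic. Bb–Db–F doesn't fit — on degree 1 Bb major would have Bb (I). Bbm is the degree-1 chord of Bb minor, so it is the borrowed i.

i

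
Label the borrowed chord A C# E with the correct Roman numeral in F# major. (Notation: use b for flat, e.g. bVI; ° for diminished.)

A is the lowered form of scale degree 3 in F# major (the diatonic degree 3 is A#). The diatonic chord on degree 3 would be A#m (iii), but A–C#–E is the major chord from F# minor. As a borrowed chord it is labeled bIII.

bIII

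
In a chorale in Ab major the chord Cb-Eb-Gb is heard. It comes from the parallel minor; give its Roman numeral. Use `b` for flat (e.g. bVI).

Cb is the lowered form of scale degree 3 in Ab major (the diatonic degree 3 is C). Diatonically Ab major has Cm (iii) on that degree; Cb–Eb–Gb is instead the major chord native to Ab minor, so it takes the label bIII.

bIII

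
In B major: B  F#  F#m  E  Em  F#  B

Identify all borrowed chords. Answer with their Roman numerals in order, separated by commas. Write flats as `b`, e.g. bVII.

In B major the diatonic chords are B, C#m, D#m, E, F#, G#m, A#dim. B, F# and E all belong to that set. F#m (F#–A–C#) is not: scale degree 5 in B major carries F# (V). In B minor the chord on that degree is F#m, so here it functions as v, borrowed from the parallel minor. But Em (E–G–B) is foreign: the diatonic IV on degree 4 is E, whereas Em comes from B minor. It is labeled iv.

v, iv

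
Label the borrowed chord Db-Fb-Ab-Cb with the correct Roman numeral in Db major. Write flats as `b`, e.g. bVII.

i7

Db is scale degree 1 in Db major. Db–Fb–Ab–Cb is a minor-seventh chord — the form found in Db minor, not the diatonic I (Db). Borrowed into Db major it is written i7.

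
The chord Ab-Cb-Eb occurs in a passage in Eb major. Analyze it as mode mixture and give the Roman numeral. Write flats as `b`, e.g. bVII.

Ab is scale degree 4 in Eb major. Ab–Cb–Eb is a minor chord — the form found in Eb minor, not the diatonic IV (Ab). Borrowed into Eb major it is written iv.

iv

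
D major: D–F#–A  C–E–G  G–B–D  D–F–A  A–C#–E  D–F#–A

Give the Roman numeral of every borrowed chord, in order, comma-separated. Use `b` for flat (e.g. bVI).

bVII, i

The diatonic triads in D major are D, Em, F#m, G, A, Bm, C#dim. D–F#–A = D, G–B–D = G and A–C#–E = A are all diatonic. C–E–G is not: scale degree 7 in D major carries C#dim (vii°). In D minor the chord on that degree is C, so here it functions as bVII, borrowed from the parallel minor. D–F–A is not: scale degree 1 in D major carries D (I). In D minor the chord on that degree is Dm, so here it functions as i, borrowed from the parallel minor.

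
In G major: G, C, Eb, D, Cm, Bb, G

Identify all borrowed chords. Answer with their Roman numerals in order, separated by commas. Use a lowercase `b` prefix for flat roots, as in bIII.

G major has the diatonic set G, Am, Bm, C, D, Em, F#dim. G, C and D are all diatonic. Eb (Eb–G–Bb) doesn't fit — on degree 6 G major would have Em (vi). Eb is the degree-6 chord of G minor, so it is the borrowed bVI. Cm (C–Eb–G) doesn't fit — on degree 4 G major would have C (IV). Cm is the degree-4 chord of G minor, so it is the borrowed iv. Bb (Bb–D–F) is not: scale degree 3 in G major carries Bm (iii). In G minor the chord on that degree is Bb, so here it functions as bIII, borrowed from the parallel minor.

bVI, iv, bIII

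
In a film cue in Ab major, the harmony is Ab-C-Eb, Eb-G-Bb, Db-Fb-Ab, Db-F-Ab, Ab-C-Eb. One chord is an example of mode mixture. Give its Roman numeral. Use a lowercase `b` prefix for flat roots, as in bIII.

iv

In Ab major the diatonic chords are Ab, Bbm, Cm, Db, Eb, Fm, Gdim. Of the given chords, Ab–C–Eb = Ab, Eb–G–Bb = Eb and Db–F–Ab = Db are diatonic. Db–Fb–Ab is not: scale degree 4 in Ab major carries Db (IV). In Ab minor the chord on that degree is Dbm, so here it functions as iv, borrowed from the parallel minor.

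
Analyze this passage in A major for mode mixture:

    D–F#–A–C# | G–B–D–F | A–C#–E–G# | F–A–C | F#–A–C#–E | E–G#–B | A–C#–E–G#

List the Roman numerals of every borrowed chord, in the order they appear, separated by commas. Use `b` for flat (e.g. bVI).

The diatonic triads in A major are A, Bm, C#m, D, E, F#m, G#dim. D–F#–A–C# = Dmaj7, A–C#–E–G# = Amaj7, F#–A–C#–E = F#m7 and E–G#–B = E are all diatonic. G–B–D–F doesn't fit — on degree 7 A major would have G#dim (vii°). G7 is the degree-7 chord of A minor, so it is the borrowed bVII7. F–A–C is not: scale degree 6 in A major carries F#m (vi). In A minor the chord on that degree is F, so here it functions as bVI, borrowed from the parallel minor.

bVII7, bVI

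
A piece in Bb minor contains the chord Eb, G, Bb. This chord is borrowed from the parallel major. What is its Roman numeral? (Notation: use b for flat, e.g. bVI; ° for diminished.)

Eb is scale degree 4 in Bb minor. The diatonic chord on degree 4 would be Ebm (iv), but Eb–G–Bb is the major chord from Bb major. As a borrowed chord it is labeled IV.

IV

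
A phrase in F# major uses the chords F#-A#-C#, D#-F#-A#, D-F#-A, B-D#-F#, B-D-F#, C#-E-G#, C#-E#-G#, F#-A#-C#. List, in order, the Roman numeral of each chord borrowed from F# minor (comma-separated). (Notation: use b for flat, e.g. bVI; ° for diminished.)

In F# major the diatonic chords are F#, G#m, A#m, B, C#, D#m, E#dim. Of the given chords, F#–A#–C# = F#, D#–F#–A# = D#m, B–D#–F# = B and C#–E#–G# = C# are diatonic. D–F#–A doesn't fit — on degree 6 F# major would have D#m (vi). D is the degree-6 chord of F# minor, so it is the borrowed bVI. B–D–F# doesn't fit — on degree 4 F# major would have B (IV). Bm is the degree-4 chord of F# minor, so it is the borrowed iv. But C#–E–G# is foreign: the diatonic V on degree 5 is C#, whereas C#m comes from F# minor. It is labeled v.

bVI, iv, v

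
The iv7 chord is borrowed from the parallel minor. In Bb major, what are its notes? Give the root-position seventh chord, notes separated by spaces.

iv7 is built on scale degree 4, which is Eb in both Bb major and its parallel. Stacking thirds in Bb minor on Eb gives Eb–Gb–Bb–Db.

Eb Gb Bb Db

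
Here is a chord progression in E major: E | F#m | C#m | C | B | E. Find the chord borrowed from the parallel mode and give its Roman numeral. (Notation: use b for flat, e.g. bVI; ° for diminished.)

bVI

The diatonic triads in E major are E, F#m, G#m, A, B, C#m, D#dim. E, F#m, C#m and B are all diatonic. C (C–E–G) is not: scale degree 6 in E major carries C#m (vi). In E minor the chord on that degree is C, so here it functions as bVI, borrowed from the parallel minor.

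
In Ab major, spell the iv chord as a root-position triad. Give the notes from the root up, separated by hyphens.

Db-Fb-Ab

The root, Db, is scale degree 4 — the same note in Ab major and Ab minor; only the chord quality changes. Building the minor chord from the parallel minor on Db: Db–Fb–Ab.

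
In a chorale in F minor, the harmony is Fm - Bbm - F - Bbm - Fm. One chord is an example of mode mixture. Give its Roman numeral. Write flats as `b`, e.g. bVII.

In F minor (with V from harmonic minor) the diatonic chords are Fm, Gdim, Ab, Bbm, C, Db, Eb. Of the given chords, Fm and Bbm are diatonic. F (F–A–C) doesn't fit — on degree 1 F minor would have Fm (i). F is the degree-1 chord of F major, so it is the borrowed I.

I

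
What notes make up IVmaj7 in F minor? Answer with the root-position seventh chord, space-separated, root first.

Bb D F A

IVmaj7 is built on scale degree 4, which is Bb in both F minor and its parallel. Stacking thirds in F major on Bb gives Bb–D–F–A.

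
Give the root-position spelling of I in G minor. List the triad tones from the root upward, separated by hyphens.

G-B-D

The root, G, is scale degree 1 — the same note in G minor and G major; only the chord quality changes. Building the major chord from the parallel major on G: G–B–D.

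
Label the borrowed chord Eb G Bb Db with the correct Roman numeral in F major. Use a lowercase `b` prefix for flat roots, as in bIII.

bVII7

The root Eb is the lowered 7th scale degree — diatonically F major has E there. Diatonically F major has Edim (vii°) on that degree; Eb–G–Bb–Db is instead the dominant-seventh chord native to F minor, so it takes the label bVII7.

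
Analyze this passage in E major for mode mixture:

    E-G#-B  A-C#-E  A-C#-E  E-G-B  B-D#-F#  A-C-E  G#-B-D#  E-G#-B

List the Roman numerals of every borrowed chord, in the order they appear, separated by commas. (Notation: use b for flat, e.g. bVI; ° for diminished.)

i, iv

The diatonic triads in E major are E, F#m, G#m, A, B, C#m, D#dim. E–G#–B = E, A–C#–E = A, B–D#–F# = B and G#–B–D# = G#m all belong to that set. E–G–B is not: scale degree 1 in E major carries E (I). In E minor the chord on that degree is Em, so here it functions as i, borrowed from the parallel minor. But A–C–E is foreign: the diatonic IV on degree 4 is A, whereas Am comes from E minor. It is labeled iv.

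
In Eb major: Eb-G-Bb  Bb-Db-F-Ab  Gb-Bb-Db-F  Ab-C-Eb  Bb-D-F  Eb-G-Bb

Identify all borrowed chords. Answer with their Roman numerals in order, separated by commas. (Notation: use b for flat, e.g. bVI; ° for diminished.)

Eb major has the diatonic set Eb, Fm, Gm, Ab, Bb, Cm, Ddim. Of the given chords, Eb–G–Bb = Eb, Ab–C–Eb = Ab and Bb–D–F = Bb are diatonic. Bb–Db–F–Ab doesn't fit — on degree 5 Eb major would have Bb (V). Bbm7 is the degree-5 chord of Eb minor, so it is the borrowed v7. Gb–Bb–Db–F doesn't fit — on degree 3 Eb major would have Gm (iii). Gbmaj7 is the degree-3 chord of Eb minor, so it is the borrowed bIIImaj7.

v7, bIIImaj7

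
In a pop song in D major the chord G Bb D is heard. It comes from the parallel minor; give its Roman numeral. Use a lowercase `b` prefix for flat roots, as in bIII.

The root G is the diatonic 4th degree of D major; the borrowing shows in the chord quality. Diatonically D major has G (IV) on that degree; G–Bb–D is instead the minor chord native to D minor, so it takes the label iv.

iv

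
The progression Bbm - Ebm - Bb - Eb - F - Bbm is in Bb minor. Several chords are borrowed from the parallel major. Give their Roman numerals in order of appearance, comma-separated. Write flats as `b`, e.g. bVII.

Bb minor has the diatonic set Bbm, Cdim, Db, Ebm, F, Gb, Ab (with V from harmonic minor). Of the given chords, Bbm, Ebm and F are diatonic. Bb (Bb–D–F) doesn't fit — on degree 1 Bb minor would have Bbm (i). Bb is the degree-1 chord of Bb major, so it is the borrowed I. Eb (Eb–G–Bb) is not: scale degree 4 in Bb minor carries Ebm (iv). In Bb major the chord on that degree is Eb, so here it functions as IV, borrowed from the parallel major.

I, IV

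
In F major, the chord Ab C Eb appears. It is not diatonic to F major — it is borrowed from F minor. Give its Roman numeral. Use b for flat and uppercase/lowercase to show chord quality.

bIII

Ab is the lowered form of scale degree 3 in F major (the diatonic degree 3 is A). Ab–C–Eb is a major chord — the form found in F minor, not the diatonic iii (Am). Borrowed into F major it is written bIII.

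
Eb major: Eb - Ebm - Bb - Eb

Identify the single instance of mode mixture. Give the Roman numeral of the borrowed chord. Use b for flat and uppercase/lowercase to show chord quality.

i

In Eb major the diatonic chords are Eb, Fm, Gm, Ab, Bb, Cm, Ddim. Eb and Bb are both diatonic. But Ebm (Eb–Gb–Bb) is foreign: the diatonic I on degree 1 is Eb, whereas Ebm comes from Eb minor. It is labeled i.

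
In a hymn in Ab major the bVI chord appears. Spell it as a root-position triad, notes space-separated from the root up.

Scale degree 6 in Ab major is F. bVI uses the lowered form, Fb, taken from Ab minor. Building the major chord from the parallel minor on Fb: Fb–Ab–Cb.

Fb Ab Cb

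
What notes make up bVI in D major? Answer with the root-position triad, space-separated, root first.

Bb D F

Scale degree 6 in D major is B. bVI uses the lowered form, Bb, taken from D minor. Building the major chord from the parallel minor on Bb: Bb–D–F.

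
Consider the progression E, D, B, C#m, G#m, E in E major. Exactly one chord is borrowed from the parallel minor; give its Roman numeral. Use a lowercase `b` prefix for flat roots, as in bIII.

bVII

The diatonic triads in E major are E, F#m, G#m, A, B, C#m, D#dim. E, B, C#m and G#m all belong to that set. But D (D–F#–A) is foreign: the diatonic vii° on degree 7 is D#dim, whereas D comes from E minor. It is labeled bVII.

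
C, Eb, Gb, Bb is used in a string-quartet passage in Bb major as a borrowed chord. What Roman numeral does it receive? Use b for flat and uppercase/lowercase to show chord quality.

C is scale degree 2 in Bb major. C–Eb–Gb–Bb is a half-diminished-seventh chord — the form found in Bb minor, not the diatonic ii (Cm). Borrowed into Bb major it is written iiø7.

iiø7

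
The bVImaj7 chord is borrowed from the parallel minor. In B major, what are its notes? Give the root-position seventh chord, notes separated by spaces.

G B D F#

The root of bVImaj7 is the lowered 6th degree: G# becomes G. Building the major-seventh chord from the parallel minor on G: G–B–D–F#.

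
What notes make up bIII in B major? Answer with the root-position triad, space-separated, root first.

D F# A

The root of bIII is the lowered 3rd degree: D# becomes D. Stacking thirds in B minor on D gives D–F#–A.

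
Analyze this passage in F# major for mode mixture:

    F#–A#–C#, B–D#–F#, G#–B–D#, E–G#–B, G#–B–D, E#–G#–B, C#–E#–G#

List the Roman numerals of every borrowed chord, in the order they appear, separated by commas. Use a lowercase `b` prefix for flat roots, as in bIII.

bVII, ii°

In F# major the diatonic chords are F#, G#m, A#m, B, C#, D#m, E#dim. F#–A#–C# = F#, B–D#–F# = B, G#–B–D# = G#m, E#–G#–B = E#dim and C#–E#–G# = C# all belong to that set. E–G#–B is not: scale degree 7 in F# major carries E#dim (vii°). In F# minor the chord on that degree is E, so here it functions as bVII, borrowed from the parallel minor. But G#–B–D is foreign: the diatonic ii on degree 2 is G#m, whereas G#dim comes from F# minor. It is labeled ii°.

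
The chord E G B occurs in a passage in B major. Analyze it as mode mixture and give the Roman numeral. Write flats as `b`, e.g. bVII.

iv

The root E is the diatonic 4th degree of B major; the borrowing shows in the chord quality. Diatonically B major has E (IV) on that degree; E–G–B is instead the minor chord native to B minor, so it takes the label iv.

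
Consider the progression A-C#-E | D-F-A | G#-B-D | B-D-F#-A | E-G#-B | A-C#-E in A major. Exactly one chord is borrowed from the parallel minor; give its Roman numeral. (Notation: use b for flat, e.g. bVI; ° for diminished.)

A major has the diatonic set A, Bm, C#m, D, E, F#m, G#dim. A–C#–E = A, G#–B–D = G#dim, B–D–F#–A = Bm7 and E–G#–B = E all belong to that set. D–F–A is not: scale degree 4 in A major carries D (IV). In A minor the chord on that degree is Dm, so here it functions as iv, borrowed from the parallel minor.

iv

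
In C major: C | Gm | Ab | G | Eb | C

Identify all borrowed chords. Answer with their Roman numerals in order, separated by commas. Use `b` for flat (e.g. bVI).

v, bVI, bIII

In C major the diatonic chords are C, Dm, Em, F, G, Am, Bdim. C and G are both diatonic. Gm (G–Bb–D) doesn't fit — on degree 5 C major would have G (V). Gm is the degree-5 chord of C minor, so it is the borrowed v. Ab (Ab–C–Eb) doesn't fit — on degree 6 C major would have Am (vi). Ab is the degree-6 chord of C minor, so it is the borrowed bVI. Eb (Eb–G–Bb) doesn't fit — on degree 3 C major would have Em (iii). Eb is the degree-3 chord of C minor, so it is the borrowed bIII.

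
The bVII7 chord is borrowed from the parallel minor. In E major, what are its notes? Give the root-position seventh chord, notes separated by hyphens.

The root of bVII7 is the lowered 7th degree: D# becomes D. In E minor the chord on D is D–F#–A–C.

D-F#-A-C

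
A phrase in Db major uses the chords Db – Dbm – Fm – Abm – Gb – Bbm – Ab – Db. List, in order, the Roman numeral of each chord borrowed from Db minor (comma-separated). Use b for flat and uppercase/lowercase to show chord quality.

In Db major the diatonic chords are Db, Ebm, Fm, Gb, Ab, Bbm, Cdim. Db, Fm, Gb, Bbm and Ab all belong to that set. Dbm (Db–Fb–Ab) doesn't fit — on degree 1 Db major would have Db (I). Dbm is the degree-1 chord of Db minor, so it is the borrowed i. Abm (Ab–Cb–Eb) is not: scale degree 5 in Db major carries Ab (V). In Db minor the chord on that degree is Abm, so here it functions as v, borrowed from the parallel minor.

i, v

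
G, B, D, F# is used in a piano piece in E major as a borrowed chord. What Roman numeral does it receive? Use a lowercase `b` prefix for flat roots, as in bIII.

G is the lowered form of scale degree 3 in E major (the diatonic degree 3 is G#). Diatonically E major has G#m (iii) on that degree; G–B–D–F# is instead the major-seventh chord native to E minor, so it takes the label bIIImaj7.

bIIImaj7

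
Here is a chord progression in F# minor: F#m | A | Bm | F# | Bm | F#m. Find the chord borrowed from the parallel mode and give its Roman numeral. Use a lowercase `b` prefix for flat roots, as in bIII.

In F# minor (with V from harmonic minor) the diatonic chords are F#m, G#dim, A, Bm, C#, D, E. Of the given chords, F#m, A and Bm are diatonic. F# (F#–A#–C#) is not: scale degree 1 in F# minor carries F#m (i). In F# major the chord on that degree is F#, so here it functions as I, borrowed from the parallel major.

I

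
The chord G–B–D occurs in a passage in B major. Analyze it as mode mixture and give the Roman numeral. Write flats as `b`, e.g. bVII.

In B major scale degree 6 is G#; G is its lowered form, from B minor. Diatonically B major has G#m (vi) on that degree; G–B–D is instead the major chord native to B minor, so it takes the label bVI.

bVI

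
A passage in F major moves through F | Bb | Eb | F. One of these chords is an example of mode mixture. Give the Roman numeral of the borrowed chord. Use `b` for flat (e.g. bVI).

bVII

The diatonic triads in F major are F, Gm, Am, Bb, C, Dm, Edim. Of the given chords, F and Bb are diatonic. Eb (Eb–G–Bb) doesn't fit — on degree 7 F major would have Edim (vii°). Eb is the degree-7 chord of F minor, so it is the borrowed bVII.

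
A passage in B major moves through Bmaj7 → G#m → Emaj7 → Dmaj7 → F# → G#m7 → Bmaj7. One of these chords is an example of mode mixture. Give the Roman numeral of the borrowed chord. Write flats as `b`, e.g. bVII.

B major has the diatonic set B, C#m, D#m, E, F#, G#m, A#dim. Of the given chords, Bmaj7, G#m, Emaj7, F# and G#m7 are diatonic. But Dmaj7 (D–F#–A–C#) is foreign: the diatonic iii on degree 3 is D#m, whereas Dmaj7 comes from B minor. It is labeled bIIImaj7.

bIIImaj7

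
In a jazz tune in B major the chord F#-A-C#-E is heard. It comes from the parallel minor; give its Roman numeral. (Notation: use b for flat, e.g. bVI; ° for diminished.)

The root F# is the diatonic 5th degree of B major; the borrowing shows in the chord quality. Diatonically B major has F# (V) on that degree; F#–A–C#–E is instead the minor-seventh chord native to B minor, so it takes the label v7.

v7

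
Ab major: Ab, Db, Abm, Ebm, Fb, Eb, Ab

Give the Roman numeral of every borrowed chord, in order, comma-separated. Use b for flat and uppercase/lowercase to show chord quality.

i, v, bVI

Ab major has the diatonic set Ab, Bbm, Cm, Db, Eb, Fm, Gdim. Of the given chords, Ab, Db and Eb are diatonic. Abm (Ab–Cb–Eb) doesn't fit — on degree 1 Ab major would have Ab (I). Abm is the degree-1 chord of Ab minor, so it is the borrowed i. Ebm (Eb–Gb–Bb) doesn't fit — on degree 5 Ab major would have Eb (V). Ebm is the degree-5 chord of Ab minor, so it is the borrowed v. Fb (Fb–Ab–Cb) doesn't fit — on degree 6 Ab major would have Fm (vi). Fb is the degree-6 chord of Ab minor, so it is the borrowed bVI.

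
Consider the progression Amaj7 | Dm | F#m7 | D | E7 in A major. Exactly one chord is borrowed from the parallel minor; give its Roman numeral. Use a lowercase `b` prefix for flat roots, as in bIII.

In A major the diatonic chords are A, Bm, C#m, D, E, F#m, G#dim. Amaj7, F#m7, D and E7 are all diatonic. But Dm (D–F–A) is foreign: the diatonic IV on degree 4 is D, whereas Dm comes from A minor. It is labeled iv.

iv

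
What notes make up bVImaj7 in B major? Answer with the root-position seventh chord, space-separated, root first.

G B D F#

bVImaj7 is built on the lowered scale degree 6. In B major degree 6 is G#; lowered it becomes G. Building the major-seventh chord from the parallel minor on G: G–B–D–F#.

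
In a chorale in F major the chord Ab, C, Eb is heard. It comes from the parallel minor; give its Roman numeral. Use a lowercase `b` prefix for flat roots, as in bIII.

In F major scale degree 3 is A; Ab is its lowered form, from F minor. Diatonically F major has Am (iii) on that degree; Ab–C–Eb is instead the major chord native to F minor, so it takes the label bIII.

bIII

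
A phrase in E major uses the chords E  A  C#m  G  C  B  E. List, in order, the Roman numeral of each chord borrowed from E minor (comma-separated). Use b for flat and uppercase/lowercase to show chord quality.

bIII, bVI

E major has the diatonic set E, F#m, G#m, A, B, C#m, D#dim. E, A, C#m and B all belong to that set. But G (G–B–D) is foreign: the diatonic iii on degree 3 is G#m, whereas G comes from E minor. It is labeled bIII. But C (C–E–G) is foreign: the diatonic vi on degree 6 is C#m, whereas C comes from E minor. It is labeled bVI.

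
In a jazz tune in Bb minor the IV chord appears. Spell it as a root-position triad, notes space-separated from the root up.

IV is built on scale degree 4, which is Eb in both Bb minor and its parallel. Building the major chord from the parallel major on Eb: Eb–G–Bb.

Eb G Bb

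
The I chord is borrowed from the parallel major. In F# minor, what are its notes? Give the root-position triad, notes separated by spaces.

The root, F#, is scale degree 1 — the same note in F# minor and F# major; only the chord quality changes. Stacking thirds in F# major on F# gives F#–A#–C#.

F# A# C#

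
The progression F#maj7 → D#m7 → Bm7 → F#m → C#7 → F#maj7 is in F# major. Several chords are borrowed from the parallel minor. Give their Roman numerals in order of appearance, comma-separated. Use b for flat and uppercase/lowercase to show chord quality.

iv7, i

The diatonic triads in F# major are F#, G#m, A#m, B, C#, D#m, E#dim. F#maj7, D#m7 and C#7 all belong to that set. But Bm7 (B–D–F#–A) is foreign: the diatonic IV on degree 4 is B, whereas Bm7 comes from F# minor. It is labeled iv7. F#m (F#–A–C#) doesn't fit — on degree 1 F# major would have F# (I). F#m is the degree-1 chord of F# minor, so it is the borrowed i.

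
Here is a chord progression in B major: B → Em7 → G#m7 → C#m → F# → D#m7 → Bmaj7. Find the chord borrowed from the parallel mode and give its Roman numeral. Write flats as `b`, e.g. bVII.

iv7

B major has the diatonic set B, C#m, D#m, E, F#, G#m, A#dim. Of the given chords, B, G#m7, C#m, F#, D#m7 and Bmaj7 are diatonic. Em7 (E–G–B–D) doesn't fit — on degree 4 B major would have E (IV). Em7 is the degree-4 chord of B minor, so it is the borrowed iv7.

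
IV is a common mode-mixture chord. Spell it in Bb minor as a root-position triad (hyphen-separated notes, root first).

The root, Eb, is scale degree 4 — the same note in Bb minor and Bb major; only the chord quality changes. Building the major chord from the parallel major on Eb: Eb–G–Bb.

Eb-G-Bb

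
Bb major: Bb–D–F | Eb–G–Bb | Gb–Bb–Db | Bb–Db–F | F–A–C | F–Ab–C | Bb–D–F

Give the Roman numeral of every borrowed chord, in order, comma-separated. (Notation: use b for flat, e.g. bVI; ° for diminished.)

Bb major has the diatonic set Bb, Cm, Dm, Eb, F, Gm, Adim. Bb–D–F = Bb, Eb–G–Bb = Eb and F–A–C = F are all diatonic. Gb–Bb–Db doesn't fit — on degree 6 Bb major would have Gm (vi). Gb is the degree-6 chord of Bb minor, so it is the borrowed bVI. Bb–Db–F doesn't fit — on degree 1 Bb major would have Bb (I). Bbm is the degree-1 chord of Bb minor, so it is the borrowed i. F–Ab–C is not: scale degree 5 in Bb major carries F (V). In Bb minor the chord on that degree is Fm, so here it functions as v, borrowed from the parallel minor.

bVI, i, v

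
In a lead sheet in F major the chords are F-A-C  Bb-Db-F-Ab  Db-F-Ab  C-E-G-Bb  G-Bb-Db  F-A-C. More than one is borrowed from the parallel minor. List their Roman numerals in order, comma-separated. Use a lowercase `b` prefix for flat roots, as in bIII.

In F major the diatonic chords are F, Gm, Am, Bb, C, Dm, Edim. Of the given chords, F–A–C = F and C–E–G–Bb = C7 are diatonic. Bb–Db–F–Ab doesn't fit — on degree 4 F major would have Bb (IV). Bbm7 is the degree-4 chord of F minor, so it is the borrowed iv7. Db–F–Ab doesn't fit — on degree 6 F major would have Dm (vi). Db is the degree-6 chord of F minor, so it is the borrowed bVI. G–Bb–Db doesn't fit — on degree 2 F major would have Gm (ii). Gdim is the degree-2 chord of F minor, so it is the borrowed ii°.

iv7, bVI, ii°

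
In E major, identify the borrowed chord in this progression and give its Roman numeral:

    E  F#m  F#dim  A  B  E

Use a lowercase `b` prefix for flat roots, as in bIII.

The diatonic triads in E major are E, F#m, G#m, A, B, C#m, D#dim. Of the given chords, E, F#m, A and B are diatonic. But F#dim (F#–A–C) is foreign: the diatonic ii on degree 2 is F#m, whereas F#dim comes from E minor. It is labeled ii°.

ii°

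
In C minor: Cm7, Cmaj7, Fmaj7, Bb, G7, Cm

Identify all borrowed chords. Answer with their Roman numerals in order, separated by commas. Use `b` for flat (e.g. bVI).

Imaj7, IVmaj7

C minor has the diatonic set Cm, Ddim, Eb, Fm, G, Ab, Bb (with V from harmonic minor). Cm7, Bb, G7 and Cm all belong to that set. But Cmaj7 (C–E–G–B) is foreign: the diatonic i on degree 1 is Cm, whereas Cmaj7 comes from C major. It is labeled Imaj7. But Fmaj7 (F–A–C–E) is foreign: the diatonic iv on degree 4 is Fm, whereas Fmaj7 comes from C major. It is labeled IVmaj7.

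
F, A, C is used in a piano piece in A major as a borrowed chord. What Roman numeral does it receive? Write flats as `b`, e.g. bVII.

The root F is the lowered 6th scale degree — diatonically A major has F# there. Diatonically A major has F#m (vi) on that degree; F–A–C is instead the major chord native to A minor, so it takes the label bVI.

bVI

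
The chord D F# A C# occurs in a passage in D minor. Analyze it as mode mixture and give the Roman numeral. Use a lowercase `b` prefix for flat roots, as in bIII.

D is scale degree 1 in D minor. D–F#–A–C# is a major-seventh chord — the form found in D major, not the diatonic i (Dm). Borrowed into D minor it is written Imaj7.

Imaj7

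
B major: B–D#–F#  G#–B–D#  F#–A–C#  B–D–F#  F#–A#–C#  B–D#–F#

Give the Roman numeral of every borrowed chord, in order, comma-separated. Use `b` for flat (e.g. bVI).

In B major the diatonic chords are B, C#m, D#m, E, F#, G#m, A#dim. Of the given chords, B–D#–F# = B, G#–B–D# = G#m and F#–A#–C# = F# are diatonic. F#–A–C# is not: scale degree 5 in B major carries F# (V). In B minor the chord on that degree is F#m, so here it functions as v, borrowed from the parallel minor. B–D–F# is not: scale degree 1 in B major carries B (I). In B minor the chord on that degree is Bm, so here it functions as i, borrowed from the parallel minor.

v, i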